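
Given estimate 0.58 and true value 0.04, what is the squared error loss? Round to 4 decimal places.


Squared error = (estimate - true)^2
Difference = 0.54
Loss = 0.54^2 = 0.2916

0.2916


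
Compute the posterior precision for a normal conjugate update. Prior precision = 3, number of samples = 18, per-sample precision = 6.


tau_post = tau_0 + n * tau
= 3 + 18 * 6 = 111

111


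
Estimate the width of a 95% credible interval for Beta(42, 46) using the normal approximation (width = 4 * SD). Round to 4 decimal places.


For Beta(a,b): Var = ab/((a+b)^2(a+b+1))
Var = 0.0028, SD = 0.0529
Approximate 95% CI width = 4 * 0.0529 = 0.2118

0.2118


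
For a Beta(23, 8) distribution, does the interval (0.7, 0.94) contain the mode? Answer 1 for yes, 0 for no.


Mode of Beta(a,b) = (a-1)/(a+b-2)
= (23-1)/(23+8-2) = 0.7586
Check: 0.7 <= 0.7586 <= 0.94?
Result: 1

1


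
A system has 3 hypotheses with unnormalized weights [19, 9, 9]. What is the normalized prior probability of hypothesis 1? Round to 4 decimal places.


The normalized prior is the weight divided by the total.
Total weight = 37
P(H1) = 19 / 37 = 0.5135

0.5135


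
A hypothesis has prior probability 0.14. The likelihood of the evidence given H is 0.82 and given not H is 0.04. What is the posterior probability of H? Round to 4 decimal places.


Using Bayes' theorem:
P(E) = 0.14 * 0.82 + 0.86 * 0.04
P(E) = 0.1492
P(H|E) = (0.14 * 0.82) / 0.1492 = 0.7694

0.7694


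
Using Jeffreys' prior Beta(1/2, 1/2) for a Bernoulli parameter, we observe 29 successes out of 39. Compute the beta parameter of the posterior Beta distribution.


Conjugate update: Beta(0.5 + k, 0.5 + n - k).
k = 29, n - k = 10
Posterior beta = 0.5 + (n - k) = 0.5 + 10 = 10.5

10.5


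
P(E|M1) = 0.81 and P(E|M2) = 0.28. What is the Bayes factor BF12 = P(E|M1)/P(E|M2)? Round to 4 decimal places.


Bayes factor BF12 = P(E|M1) / P(E|M2)
= 0.81 / 0.28
= 2.8929

2.8929


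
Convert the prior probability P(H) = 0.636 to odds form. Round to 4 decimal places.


P(not H) = 1 - 0.636 = 0.364
Odds = 0.636 / 0.364 = 1.7473

1.7473


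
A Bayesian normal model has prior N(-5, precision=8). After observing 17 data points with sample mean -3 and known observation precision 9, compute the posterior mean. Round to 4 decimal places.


Posterior mean = (prior_precision * prior_mean + n * data_precision * data_mean) / (prior_precision + n * data_precision)
Numerator = 8*-5 + 17*9*-3 = -499
Denominator = 8 + 17*9 = 161
Posterior mean = -3.0994

-3.0994


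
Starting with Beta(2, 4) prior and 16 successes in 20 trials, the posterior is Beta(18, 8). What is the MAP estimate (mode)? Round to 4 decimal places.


The mode of Beta(a, b) when a > 1 and b > 1 is (a-1)/(a+b-2)
= (18 - 1) / (18 + 8 - 2)
= 17 / 24
= 0.7083

0.7083


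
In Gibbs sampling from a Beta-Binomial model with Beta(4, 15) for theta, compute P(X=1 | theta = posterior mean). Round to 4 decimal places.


Posterior mean = alpha/(alpha+beta) = 4/19 = 0.2105
P(X=1|theta=mean) = theta = 0.2105

0.2105


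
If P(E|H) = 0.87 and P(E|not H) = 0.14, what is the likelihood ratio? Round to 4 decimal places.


Likelihood ratio = P(E|H) / P(E|not H)
= 0.87 / 0.14
= 6.2143

6.2143


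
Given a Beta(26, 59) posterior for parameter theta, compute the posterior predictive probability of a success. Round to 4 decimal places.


For a Beta-Bernoulli model, the predictive probability is the mean:
P(success) = 26/(26+59) = 26/85 = 0.3059

0.3059


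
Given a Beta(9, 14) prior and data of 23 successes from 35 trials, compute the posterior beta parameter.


Number of failures = 35 - 23 = 12
Posterior beta = 14 + 12 = 26

26


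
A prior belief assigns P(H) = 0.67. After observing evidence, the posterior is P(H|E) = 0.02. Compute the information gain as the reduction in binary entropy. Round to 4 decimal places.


H(prior) = -0.67*log2(0.67) - 0.33*log2(0.33)
= 0.9149
H(post) = -0.02*log2(0.02) - 0.98*log2(0.98)
= 0.1414
IG = 0.9149 - 0.1414 = 0.7735

0.7735


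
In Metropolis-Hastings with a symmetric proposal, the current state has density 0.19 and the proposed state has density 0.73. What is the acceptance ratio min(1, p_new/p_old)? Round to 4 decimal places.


Ratio = p_new / p_old = 0.73 / 0.19 = 3.8421
Acceptance = min(1, 3.8421) = 1.0

1.0


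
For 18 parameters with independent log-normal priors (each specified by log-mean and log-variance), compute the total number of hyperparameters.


A log-normal prior has 2 hyperparameters per parameter.
Total = 18 * 2 = 36

36


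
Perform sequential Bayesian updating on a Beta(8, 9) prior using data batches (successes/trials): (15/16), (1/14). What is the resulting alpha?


Accumulate successes: 16
Posterior alpha = prior alpha + sum of successes
= 8 + 16 = 24

24


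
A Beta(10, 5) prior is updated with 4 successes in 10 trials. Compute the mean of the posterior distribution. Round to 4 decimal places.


After update: Beta(14, 11)
Mean = 14 / (14 + 11) = 14 / 25
= 0.56

0.56


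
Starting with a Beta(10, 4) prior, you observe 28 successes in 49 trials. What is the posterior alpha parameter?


For a Beta-Binomial conjugate model:
Posterior alpha = prior alpha + number of successes
= 10 + 28 = 38

38


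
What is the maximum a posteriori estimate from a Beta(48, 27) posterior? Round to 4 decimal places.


The MAP estimate equals the mode of the distribution.
Mode of Beta(a,b) = (a-1)/(a+b-2)
= 47/73
= 0.6438

0.6438


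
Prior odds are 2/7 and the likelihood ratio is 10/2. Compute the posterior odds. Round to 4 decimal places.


Posterior odds = prior odds * likelihood ratio
= (2/7) * (10/2)
= 20 / 14
= 1.4286

1.4286


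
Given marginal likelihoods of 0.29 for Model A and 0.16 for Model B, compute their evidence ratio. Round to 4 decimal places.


Ratio = ML(A) / ML(B) = 0.29/0.16
= 1.8125

1.8125


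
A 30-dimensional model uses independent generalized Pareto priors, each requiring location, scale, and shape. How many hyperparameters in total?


Per parameter: 3 (location, scale, and shape).
Total = 30 * 3 = 90

90


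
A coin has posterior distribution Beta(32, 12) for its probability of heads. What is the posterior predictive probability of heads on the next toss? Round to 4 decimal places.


Posterior predictive = E[theta] = alpha/(alpha+beta)
= 32/44
= 0.7273

0.7273


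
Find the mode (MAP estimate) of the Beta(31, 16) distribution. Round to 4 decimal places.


For Beta(a,b) with a,b > 1:
Mode = (a-1)/(a+b-2) = (31-1)/(47-2)
= 30/45 = 0.6667

0.6667


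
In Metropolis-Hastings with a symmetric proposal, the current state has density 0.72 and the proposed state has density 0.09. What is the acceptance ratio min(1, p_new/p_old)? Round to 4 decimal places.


Ratio = p_new / p_old = 0.09 / 0.72 = 0.125
Acceptance = min(1, 0.125) = 0.125

0.125


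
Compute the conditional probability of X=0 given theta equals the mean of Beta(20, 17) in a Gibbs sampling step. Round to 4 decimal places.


Mean of Beta(20, 17) = 0.5405
P(X=0 | theta=0.5405) = 0.4595

0.4595


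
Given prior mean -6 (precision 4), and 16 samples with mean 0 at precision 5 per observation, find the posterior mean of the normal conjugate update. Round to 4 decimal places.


The posterior mean is a precision-weighted average of prior and data.
Post. prec. = 4 + 80 = 84
Post. mean = (-24 + 0)/84 = -24/84 = -0.2857

-0.2857


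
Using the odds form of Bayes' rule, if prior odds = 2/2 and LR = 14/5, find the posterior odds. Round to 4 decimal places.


Bayes' rule in odds form: posterior odds = prior odds * LR
= (2 * 14) / (2 * 5)
= 28/10 = 2.8

2.8


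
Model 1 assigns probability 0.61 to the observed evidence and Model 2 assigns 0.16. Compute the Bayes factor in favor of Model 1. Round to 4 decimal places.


BF = P(data|M1) / P(data|M2)
= 0.61 / 0.16 = 3.8125

3.8125


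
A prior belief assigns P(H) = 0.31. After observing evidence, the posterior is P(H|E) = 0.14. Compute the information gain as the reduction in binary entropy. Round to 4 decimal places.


H(prior) = -0.31*log2(0.31) - 0.69*log2(0.69)
= 0.8932
H(post) = -0.14*log2(0.14) - 0.86*log2(0.86)
= 0.5842
IG = 0.8932 - 0.5842 = 0.3089

0.3089


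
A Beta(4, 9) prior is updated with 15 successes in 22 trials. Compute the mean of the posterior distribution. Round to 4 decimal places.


After update: Beta(19, 16)
Mean = 19 / (19 + 16) = 19 / 35
= 0.5429

0.5429


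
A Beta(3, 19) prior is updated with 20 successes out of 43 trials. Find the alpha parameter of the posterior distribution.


In the Beta-Binomial conjugate update:
alpha_post = alpha_prior + successes
= 3 + 20
= 23

23


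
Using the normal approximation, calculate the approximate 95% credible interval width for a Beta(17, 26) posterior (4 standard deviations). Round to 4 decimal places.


Var(Beta) = 17*26/(43^2 * 44) = 0.0054
SD = 0.0737
Width ~ 4*SD = 0.2948

0.2948


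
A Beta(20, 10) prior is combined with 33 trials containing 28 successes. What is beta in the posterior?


In conjugate updating:
beta_posterior = beta_prior + (n - k)
= 10 + (33 - 28)
= 10 + 5 = 15

15


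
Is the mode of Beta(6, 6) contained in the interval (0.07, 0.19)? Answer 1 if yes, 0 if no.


Mode = (a-1)/(a+b-2) = 5/10 = 0.5
Interval: (0.07, 0.19)
Contains mode? 0

0


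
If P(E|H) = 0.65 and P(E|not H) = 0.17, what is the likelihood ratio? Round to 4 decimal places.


Likelihood ratio = P(E|H) / P(E|not H)
= 0.65 / 0.17
= 3.8235

3.8235


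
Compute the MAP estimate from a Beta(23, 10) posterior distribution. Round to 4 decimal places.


MAP = mode of Beta distribution
= (alpha - 1)/(alpha + beta - 2)
= (23-1)/(23+10-2)
= 22/31 = 0.7097

0.7097


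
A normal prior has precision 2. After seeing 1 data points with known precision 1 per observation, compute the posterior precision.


In the conjugate normal model, precisions add:
tau_posterior = tau_prior + n * tau_data
= 2 + 1*1 = 3

3


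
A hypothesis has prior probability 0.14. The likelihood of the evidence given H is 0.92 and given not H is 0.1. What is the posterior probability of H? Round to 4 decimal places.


Using Bayes' theorem:
P(E) = 0.14 * 0.92 + 0.86 * 0.1
P(E) = 0.2148
P(H|E) = (0.14 * 0.92) / 0.2148 = 0.5996

0.5996


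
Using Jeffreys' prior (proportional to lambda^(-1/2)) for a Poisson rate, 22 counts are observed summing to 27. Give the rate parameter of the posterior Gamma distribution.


Conjugate update: Gamma(prior_shape + S, prior_rate + n).
Prior shape = 0.5, prior rate = 0.
Posterior rate = 0 + n = 22

22.0


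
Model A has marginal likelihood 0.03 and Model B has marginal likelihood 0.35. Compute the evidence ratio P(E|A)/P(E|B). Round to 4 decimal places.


Evidence ratio = P(E|A) / P(E|B)
= 0.03 / 0.35
= 0.0857

0.0857


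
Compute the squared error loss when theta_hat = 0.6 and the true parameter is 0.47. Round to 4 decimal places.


L = (theta_hat - theta_true)^2
= (0.6 - 0.47)^2
= 0.13^2 = 0.0169

0.0169


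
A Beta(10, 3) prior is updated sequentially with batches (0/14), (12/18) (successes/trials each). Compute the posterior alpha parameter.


Sequential conjugate updating is equivalent to a single batch update.
Total successes across all batches = 12
alpha_posterior = alpha_prior + total_successes = 10 + 12
= 22

22


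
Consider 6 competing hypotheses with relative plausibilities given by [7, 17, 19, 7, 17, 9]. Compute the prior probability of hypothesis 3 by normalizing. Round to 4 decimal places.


Sum of weights = 7 + 17 + 19 + 7 + 17 + 9 = 76
Normalized prior for H3 = 19 / 76
= 0.25

0.25


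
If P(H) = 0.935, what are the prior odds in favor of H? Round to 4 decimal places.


Prior odds = P(H) / (1 - P(H))
= 0.935 / 0.065
= 14.3846

14.3846


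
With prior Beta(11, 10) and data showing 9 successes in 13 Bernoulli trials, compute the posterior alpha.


Conjugate update: alpha_posterior = alpha_prior + k
= 11 + 9 = 20

20


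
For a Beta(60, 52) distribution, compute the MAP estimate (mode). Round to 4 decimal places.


MAP = mode = (a-1)/(a+b-2)
= (60-1)/(60+52-2)
= 59/110 = 0.5364

0.5364


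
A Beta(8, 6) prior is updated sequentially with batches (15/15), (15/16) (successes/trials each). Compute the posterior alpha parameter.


Sequential conjugate updating is equivalent to a single batch update.
Total successes across all batches = 30
alpha_posterior = alpha_prior + total_successes = 8 + 30
= 38

38


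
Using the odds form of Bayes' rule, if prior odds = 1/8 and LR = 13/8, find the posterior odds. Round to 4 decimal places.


Bayes' rule in odds form: posterior odds = prior odds * LR
= (1 * 13) / (8 * 8)
= 13/64 = 0.2031

0.2031


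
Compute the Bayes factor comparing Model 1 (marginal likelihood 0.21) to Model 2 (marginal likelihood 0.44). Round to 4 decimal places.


BF12 = marginal likelihood of M1 / marginal likelihood of M2
= 0.21/0.44
= 0.4773

0.4773


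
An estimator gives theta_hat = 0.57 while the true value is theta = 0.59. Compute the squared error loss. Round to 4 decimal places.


The squared error loss is (theta_hat - theta)^2
= (0.57 - 0.59)^2
= (-0.02)^2 = 0.0004

0.0004


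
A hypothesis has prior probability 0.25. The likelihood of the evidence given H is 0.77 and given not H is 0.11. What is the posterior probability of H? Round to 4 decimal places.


Using Bayes' theorem:
P(E) = 0.25 * 0.77 + 0.75 * 0.11
P(E) = 0.275
P(H|E) = (0.25 * 0.77) / 0.275 = 0.7

0.7


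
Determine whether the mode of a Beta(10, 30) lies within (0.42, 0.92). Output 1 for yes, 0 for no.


First find the mode: (a-1)/(a+b-2) = 0.2368
Is 0.2368 in (0.42, 0.92)? 0

0


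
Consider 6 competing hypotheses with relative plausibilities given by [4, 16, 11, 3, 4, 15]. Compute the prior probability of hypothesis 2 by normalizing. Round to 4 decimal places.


Sum of weights = 4 + 16 + 11 + 3 + 4 + 15 = 53
Normalized prior for H2 = 16 / 53
= 0.3019

0.3019


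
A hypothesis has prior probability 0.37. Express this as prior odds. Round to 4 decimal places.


Odds = P(H) / P(not H) = 0.37 / 0.63
= 0.5873

0.5873


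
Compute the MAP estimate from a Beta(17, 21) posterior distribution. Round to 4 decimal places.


MAP = mode of Beta distribution
= (alpha - 1)/(alpha + beta - 2)
= (17-1)/(17+21-2)
= 16/36 = 0.4444

0.4444


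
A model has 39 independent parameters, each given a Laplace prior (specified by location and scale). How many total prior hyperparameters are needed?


Each Laplace prior needs 2 hyperparameters (location and scale).
Total = 2 * 39 = 78

78


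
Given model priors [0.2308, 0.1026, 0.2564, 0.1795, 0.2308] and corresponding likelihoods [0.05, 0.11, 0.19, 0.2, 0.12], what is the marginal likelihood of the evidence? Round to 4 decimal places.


P(E) = sum_i P(M_i) P(E|M_i)
= 0.0115 + 0.0113 + 0.0487 + 0.0359 + 0.0277
= 0.1351

0.1351


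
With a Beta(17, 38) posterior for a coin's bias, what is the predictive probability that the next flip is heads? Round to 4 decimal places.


The predictive probability equals the posterior mean.
P(next = heads) = alpha / (alpha + beta)
= 17 / 55 = 0.3091

0.3091


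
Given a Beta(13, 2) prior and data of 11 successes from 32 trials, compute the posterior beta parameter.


Number of failures = 32 - 11 = 21
Posterior beta = 2 + 21 = 23

23


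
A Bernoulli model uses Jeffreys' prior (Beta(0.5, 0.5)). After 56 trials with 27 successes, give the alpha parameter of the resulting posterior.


Posterior = Beta(prior_alpha + successes, prior_beta + failures)
= Beta(0.5 + 27, 0.5 + 29)
Posterior alpha = 0.5 + k = 0.5 + 27 = 27.5

27.5


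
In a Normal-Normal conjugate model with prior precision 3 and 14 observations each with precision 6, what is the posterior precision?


Posterior precision = prior precision + n * observation precision
= 3 + 14 * 6
= 3 + 84 = 87

87


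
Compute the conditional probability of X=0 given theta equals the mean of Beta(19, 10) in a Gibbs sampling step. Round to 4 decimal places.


Mean of Beta(19, 10) = 0.6552
P(X=0 | theta=0.6552) = 0.3448

0.3448


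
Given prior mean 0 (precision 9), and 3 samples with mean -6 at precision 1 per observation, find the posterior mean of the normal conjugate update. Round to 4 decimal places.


The posterior mean is a precision-weighted average of prior and data.
Post. prec. = 9 + 3 = 12
Post. mean = (0 + -18)/12 = -18/12 = -1.5

-1.5


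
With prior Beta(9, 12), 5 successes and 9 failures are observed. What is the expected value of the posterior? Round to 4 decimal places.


Posterior = Beta(14, 21)
E[theta] = alpha/(alpha+beta)
= 14/35 = 0.4

0.4


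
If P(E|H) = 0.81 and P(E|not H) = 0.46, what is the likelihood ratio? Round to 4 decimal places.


Likelihood ratio = P(E|H) / P(E|not H)
= 0.81 / 0.46
= 1.7609

1.7609


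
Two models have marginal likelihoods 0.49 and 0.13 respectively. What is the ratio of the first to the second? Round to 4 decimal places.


Evidence ratio = 0.49 / 0.13
= 3.7692

3.7692


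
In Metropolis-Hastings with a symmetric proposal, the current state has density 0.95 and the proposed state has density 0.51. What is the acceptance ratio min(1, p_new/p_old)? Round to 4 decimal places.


Ratio = p_new / p_old = 0.51 / 0.95 = 0.5368
Acceptance = min(1, 0.5368) = 0.5368

0.5368


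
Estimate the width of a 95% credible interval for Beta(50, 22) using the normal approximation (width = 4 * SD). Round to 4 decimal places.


For Beta(a,b): Var = ab/((a+b)^2(a+b+1))
Var = 0.0029, SD = 0.0539
Approximate 95% CI width = 4 * 0.0539 = 0.2157

0.2157


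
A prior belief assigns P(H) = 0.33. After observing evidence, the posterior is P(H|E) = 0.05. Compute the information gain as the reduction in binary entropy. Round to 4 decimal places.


H(prior) = -0.33*log2(0.33) - 0.67*log2(0.67)
= 0.9149
H(post) = -0.05*log2(0.05) - 0.95*log2(0.95)
= 0.2864
IG = 0.9149 - 0.2864 = 0.6285

0.6285


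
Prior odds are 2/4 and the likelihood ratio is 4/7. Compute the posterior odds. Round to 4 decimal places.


Posterior odds = prior odds * likelihood ratio
= (2/4) * (4/7)
= 8 / 28
= 0.2857

0.2857


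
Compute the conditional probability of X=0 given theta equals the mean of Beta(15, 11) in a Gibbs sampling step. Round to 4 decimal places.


Mean of Beta(15, 11) = 0.5769
P(X=0 | theta=0.5769) = 0.4231

0.4231


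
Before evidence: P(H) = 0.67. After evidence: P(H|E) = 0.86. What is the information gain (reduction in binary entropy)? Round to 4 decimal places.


Prior entropy = 0.9149
Posterior entropy = 0.5842
Information gain = 0.9149 - 0.5842 = 0.3307

0.3307


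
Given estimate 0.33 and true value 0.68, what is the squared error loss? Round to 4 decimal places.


Squared error = (estimate - true)^2
Difference = -0.35
Loss = -0.35^2 = 0.1225

0.1225


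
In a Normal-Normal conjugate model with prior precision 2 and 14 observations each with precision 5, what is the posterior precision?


Posterior precision = prior precision + n * observation precision
= 2 + 14 * 5
= 2 + 70 = 72

72


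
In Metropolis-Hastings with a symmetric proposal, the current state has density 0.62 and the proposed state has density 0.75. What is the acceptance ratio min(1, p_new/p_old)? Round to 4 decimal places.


Ratio = p_new / p_old = 0.75 / 0.62 = 1.2097
Acceptance = min(1, 1.2097) = 1.0

1.0


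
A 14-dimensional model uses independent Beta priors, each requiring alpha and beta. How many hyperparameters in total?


Per parameter: 2 (alpha and beta).
Total = 14 * 2 = 28

28


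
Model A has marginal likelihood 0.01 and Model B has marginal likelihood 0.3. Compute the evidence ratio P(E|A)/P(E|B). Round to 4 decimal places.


Evidence ratio = P(E|A) / P(E|B)
= 0.01 / 0.3
= 0.0333

0.0333


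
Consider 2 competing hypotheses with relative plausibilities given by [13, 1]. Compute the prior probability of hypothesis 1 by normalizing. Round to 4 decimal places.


Sum of weights = 13 + 1 = 14
Normalized prior for H1 = 13 / 14
= 0.9286

0.9286


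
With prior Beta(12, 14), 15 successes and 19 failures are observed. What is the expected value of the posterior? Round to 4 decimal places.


Posterior = Beta(27, 33)
E[theta] = alpha/(alpha+beta)
= 27/60 = 0.45

0.45


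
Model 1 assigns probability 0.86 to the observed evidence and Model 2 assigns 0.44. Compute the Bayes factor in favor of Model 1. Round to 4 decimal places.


BF = P(data|M1) / P(data|M2)
= 0.86 / 0.44 = 1.9545

1.9545


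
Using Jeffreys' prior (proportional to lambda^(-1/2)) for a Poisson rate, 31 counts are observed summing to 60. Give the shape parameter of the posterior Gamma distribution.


Conjugate update: Gamma(prior_shape + S, prior_rate + n).
Prior shape = 0.5, prior rate = 0.
Posterior shape = 0.5 + S = 0.5 + 60 = 60.5

60.5


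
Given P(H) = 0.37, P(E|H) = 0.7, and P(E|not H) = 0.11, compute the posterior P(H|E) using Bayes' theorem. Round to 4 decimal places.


By Bayes' theorem: P(H|E) = P(E|H)*P(H) / P(E)
P(E) = P(E|H)*P(H) + P(E|not H)*P(not H)
P(E) = 0.7*0.37 + 0.11*0.63 = 0.3283
P(H|E) = 0.7*0.37 / 0.3283 = 0.7889

0.7889


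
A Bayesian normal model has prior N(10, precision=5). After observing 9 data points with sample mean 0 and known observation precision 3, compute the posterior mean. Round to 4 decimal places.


Posterior mean = (prior_precision * prior_mean + n * data_precision * data_mean) / (prior_precision + n * data_precision)
Numerator = 5*10 + 9*3*0 = 50
Denominator = 5 + 9*3 = 32
Posterior mean = 1.5625

1.5625


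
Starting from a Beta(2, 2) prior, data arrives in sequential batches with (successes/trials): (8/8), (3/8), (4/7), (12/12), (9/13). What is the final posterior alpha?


In sequential Bayesian updating, we sum all successes.
Total successes = 36
Final alpha = 2 + 36 = 38

38


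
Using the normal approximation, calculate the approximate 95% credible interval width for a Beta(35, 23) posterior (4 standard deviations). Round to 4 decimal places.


Var(Beta) = 35*23/(58^2 * 59) = 0.0041
SD = 0.0637
Width ~ 4*SD = 0.2547

0.2547


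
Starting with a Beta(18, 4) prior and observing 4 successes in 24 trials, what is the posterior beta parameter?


Posterior beta = prior beta + failures
Failures = 24 - 4 = 20
beta_post = 4 + 20 = 24

24


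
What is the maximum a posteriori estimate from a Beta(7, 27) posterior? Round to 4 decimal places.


The MAP estimate equals the mode of the distribution.
Mode of Beta(a,b) = (a-1)/(a+b-2)
= 6/32
= 0.1875

0.1875


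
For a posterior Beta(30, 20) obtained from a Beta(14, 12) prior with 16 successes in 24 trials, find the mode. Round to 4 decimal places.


Mode = (alpha - 1) / (alpha + beta - 2)
= 29 / 48
= 0.6042

0.6042


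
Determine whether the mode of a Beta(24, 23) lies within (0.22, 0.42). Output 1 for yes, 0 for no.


First find the mode: (a-1)/(a+b-2) = 0.5111
Is 0.5111 in (0.22, 0.42)? 0

0


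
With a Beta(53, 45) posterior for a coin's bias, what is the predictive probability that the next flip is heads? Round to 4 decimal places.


The predictive probability equals the posterior mean.
P(next = heads) = alpha / (alpha + beta)
= 53 / 98 = 0.5408

0.5408


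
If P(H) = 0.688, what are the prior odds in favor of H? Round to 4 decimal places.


Prior odds = P(H) / (1 - P(H))
= 0.688 / 0.312
= 2.2051

2.2051


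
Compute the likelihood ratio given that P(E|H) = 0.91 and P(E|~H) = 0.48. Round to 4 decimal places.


LR = P(E|H) / P(E|~H)
= 0.91 / 0.48 = 1.8958

1.8958


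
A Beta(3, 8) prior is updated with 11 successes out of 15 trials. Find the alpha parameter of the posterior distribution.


In the Beta-Binomial conjugate update:
alpha_post = alpha_prior + successes
= 3 + 11
= 14

14


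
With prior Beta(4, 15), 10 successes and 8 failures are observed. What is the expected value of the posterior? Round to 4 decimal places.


Posterior = Beta(14, 23)
E[theta] = alpha/(alpha+beta)
= 14/37 = 0.3784

0.3784


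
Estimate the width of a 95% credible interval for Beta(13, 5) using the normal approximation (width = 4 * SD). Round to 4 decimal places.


For Beta(a,b): Var = ab/((a+b)^2(a+b+1))
Var = 0.0106, SD = 0.1028
Approximate 95% CI width = 4 * 0.1028 = 0.411

0.411


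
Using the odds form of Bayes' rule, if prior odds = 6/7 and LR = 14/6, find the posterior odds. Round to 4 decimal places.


Bayes' rule in odds form: posterior odds = prior odds * LR
= (6 * 14) / (7 * 6)
= 84/42 = 2.0

2.0


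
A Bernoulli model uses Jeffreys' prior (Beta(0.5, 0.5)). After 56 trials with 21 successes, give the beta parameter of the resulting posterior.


Posterior = Beta(prior_alpha + successes, prior_beta + failures)
= Beta(0.5 + 21, 0.5 + 35)
Posterior beta = 0.5 + (n - k) = 0.5 + 35 = 35.5

35.5


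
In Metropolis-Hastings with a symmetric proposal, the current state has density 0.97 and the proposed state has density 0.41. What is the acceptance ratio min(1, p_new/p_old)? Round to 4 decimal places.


Ratio = p_new / p_old = 0.41 / 0.97 = 0.4227
Acceptance = min(1, 0.4227) = 0.4227

0.4227


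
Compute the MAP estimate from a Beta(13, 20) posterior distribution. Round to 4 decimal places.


MAP = mode of Beta distribution
= (alpha - 1)/(alpha + beta - 2)
= (13-1)/(13+20-2)
= 12/31 = 0.3871

0.3871


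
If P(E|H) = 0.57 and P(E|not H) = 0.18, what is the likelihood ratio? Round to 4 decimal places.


Likelihood ratio = P(E|H) / P(E|not H)
= 0.57 / 0.18
= 3.1667

3.1667


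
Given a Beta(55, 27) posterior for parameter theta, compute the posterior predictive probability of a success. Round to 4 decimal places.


For a Beta-Bernoulli model, the predictive probability is the mean:
P(success) = 55/(55+27) = 55/82 = 0.6707

0.6707


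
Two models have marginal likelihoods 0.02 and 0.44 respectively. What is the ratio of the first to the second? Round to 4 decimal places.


Evidence ratio = 0.02 / 0.44
= 0.0455

0.0455


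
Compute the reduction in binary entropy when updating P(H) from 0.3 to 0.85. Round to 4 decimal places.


H_before = -p*log2(p) - (1-p)*log2(1-p) for p=0.3: 0.8813
H_after for p=0.85: 0.6098
Reduction = 0.8813 - 0.6098 = 0.2715

0.2715


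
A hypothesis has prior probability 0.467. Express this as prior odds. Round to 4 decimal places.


Odds = P(H) / P(not H) = 0.467 / 0.533
= 0.8762

0.8762


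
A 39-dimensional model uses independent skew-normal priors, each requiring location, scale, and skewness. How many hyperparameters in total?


Per parameter: 3 (location, scale, and skewness).
Total = 39 * 3 = 117

117


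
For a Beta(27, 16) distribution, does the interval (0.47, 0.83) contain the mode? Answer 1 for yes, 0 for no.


Mode of Beta(a,b) = (a-1)/(a+b-2)
= (27-1)/(27+16-2) = 0.6341
Check: 0.47 <= 0.6341 <= 0.83?
Result: 1

1


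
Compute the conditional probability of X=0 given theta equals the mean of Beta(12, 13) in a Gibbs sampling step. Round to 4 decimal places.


Mean of Beta(12, 13) = 0.48
P(X=0 | theta=0.48) = 0.52

0.52


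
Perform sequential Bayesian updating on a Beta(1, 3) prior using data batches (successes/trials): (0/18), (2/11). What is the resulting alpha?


Accumulate successes: 2
Posterior alpha = prior alpha + sum of successes
= 1 + 2 = 3

3


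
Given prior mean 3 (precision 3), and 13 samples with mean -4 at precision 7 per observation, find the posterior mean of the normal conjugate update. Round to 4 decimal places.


The posterior mean is a precision-weighted average of prior and data.
Post. prec. = 3 + 91 = 94
Post. mean = (9 + -364)/94 = -355/94 = -3.7766

-3.7766


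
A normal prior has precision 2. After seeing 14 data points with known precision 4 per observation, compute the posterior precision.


In the conjugate normal model, precisions add:
tau_posterior = tau_prior + n * tau_data
= 2 + 14*4 = 58

58


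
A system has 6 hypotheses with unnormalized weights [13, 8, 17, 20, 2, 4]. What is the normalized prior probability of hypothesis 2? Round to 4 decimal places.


The normalized prior is the weight divided by the total.
Total weight = 64
P(H2) = 8 / 64 = 0.125

0.125


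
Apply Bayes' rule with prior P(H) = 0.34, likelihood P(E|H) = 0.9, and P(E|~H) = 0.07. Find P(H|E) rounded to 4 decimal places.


Step 1: Compute marginal P(E) = P(E|H)P(H) + P(E|~H)P(~H)
= 0.9*0.34 + 0.07*0.66 = 0.3522
Step 2: P(H|E) = P(E|H)P(H)/P(E) = 0.306/0.3522
= 0.8688

0.8688


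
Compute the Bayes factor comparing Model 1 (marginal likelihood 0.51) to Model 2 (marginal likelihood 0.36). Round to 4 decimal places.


BF12 = marginal likelihood of M1 / marginal likelihood of M2
= 0.51/0.36
= 1.4167

1.4167


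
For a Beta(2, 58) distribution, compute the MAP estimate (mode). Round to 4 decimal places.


MAP = mode = (a-1)/(a+b-2)
= (2-1)/(2+58-2)
= 1/58 = 0.0172

0.0172


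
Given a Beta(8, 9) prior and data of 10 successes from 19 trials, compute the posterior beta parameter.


Number of failures = 19 - 10 = 9
Posterior beta = 9 + 9 = 18

18


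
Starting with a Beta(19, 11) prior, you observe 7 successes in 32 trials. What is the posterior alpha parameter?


For a Beta-Binomial conjugate model:
Posterior alpha = prior alpha + number of successes
= 19 + 7 = 26

26


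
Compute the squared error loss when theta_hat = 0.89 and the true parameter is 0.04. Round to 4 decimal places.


L = (theta_hat - theta_true)^2
= (0.89 - 0.04)^2
= 0.85^2 = 0.7225

0.7225


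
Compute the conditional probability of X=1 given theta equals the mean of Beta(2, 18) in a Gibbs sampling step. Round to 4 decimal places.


Mean of Beta(2, 18) = 0.1
P(X=1 | theta=0.1) = 0.1

0.1


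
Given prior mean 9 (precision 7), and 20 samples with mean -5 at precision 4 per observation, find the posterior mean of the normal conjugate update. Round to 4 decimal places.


The posterior mean is a precision-weighted average of prior and data.
Post. prec. = 7 + 80 = 87
Post. mean = (63 + -400)/87 = -337/87 = -3.8736

-3.8736


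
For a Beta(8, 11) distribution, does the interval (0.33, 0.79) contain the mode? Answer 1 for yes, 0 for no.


Mode of Beta(a,b) = (a-1)/(a+b-2)
= (8-1)/(8+11-2) = 0.4118
Check: 0.33 <= 0.4118 <= 0.79?
Result: 1

1


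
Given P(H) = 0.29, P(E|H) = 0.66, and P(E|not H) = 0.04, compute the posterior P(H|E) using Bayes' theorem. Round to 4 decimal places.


By Bayes' theorem: P(H|E) = P(E|H)*P(H) / P(E)
P(E) = P(E|H)*P(H) + P(E|not H)*P(not H)
P(E) = 0.66*0.29 + 0.04*0.71 = 0.2198
P(H|E) = 0.66*0.29 / 0.2198 = 0.8708

0.8708


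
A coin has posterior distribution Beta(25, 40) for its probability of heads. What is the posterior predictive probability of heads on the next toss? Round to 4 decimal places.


Posterior predictive = E[theta] = alpha/(alpha+beta)
= 25/65
= 0.3846

0.3846


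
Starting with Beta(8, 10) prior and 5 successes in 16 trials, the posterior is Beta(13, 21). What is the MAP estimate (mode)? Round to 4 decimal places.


The mode of Beta(a, b) when a > 1 and b > 1 is (a-1)/(a+b-2)
= (13 - 1) / (13 + 21 - 2)
= 12 / 32
= 0.375

0.375


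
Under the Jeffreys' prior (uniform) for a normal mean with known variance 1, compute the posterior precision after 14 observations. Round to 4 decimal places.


Prior precision = 0 (flat prior).
Post. prec. = 0 + n/var = 14/1 = 14.0

14.0


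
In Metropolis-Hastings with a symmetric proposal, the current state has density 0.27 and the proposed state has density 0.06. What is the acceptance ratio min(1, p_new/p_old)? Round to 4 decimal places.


Ratio = p_new / p_old = 0.06 / 0.27 = 0.2222
Acceptance = min(1, 0.2222) = 0.2222

0.2222


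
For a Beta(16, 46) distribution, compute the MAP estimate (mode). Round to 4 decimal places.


MAP = mode = (a-1)/(a+b-2)
= (16-1)/(16+46-2)
= 15/60 = 0.25

0.25


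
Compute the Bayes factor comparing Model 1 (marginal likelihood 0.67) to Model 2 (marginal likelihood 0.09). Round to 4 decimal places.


BF12 = marginal likelihood of M1 / marginal likelihood of M2
= 0.67/0.09
= 7.4444

7.4444


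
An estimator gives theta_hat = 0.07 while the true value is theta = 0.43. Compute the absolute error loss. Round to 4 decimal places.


The absolute error loss is |theta_hat - theta|
= |0.07 - 0.43|
= 0.36

0.36


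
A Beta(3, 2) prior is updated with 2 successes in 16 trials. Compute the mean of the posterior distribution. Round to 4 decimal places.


After update: Beta(5, 16)
Mean = 5 / (5 + 16) = 5 / 21
= 0.2381

0.2381


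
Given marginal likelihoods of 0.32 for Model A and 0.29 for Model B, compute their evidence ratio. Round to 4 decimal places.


Ratio = ML(A) / ML(B) = 0.32/0.29
= 1.1034

1.1034


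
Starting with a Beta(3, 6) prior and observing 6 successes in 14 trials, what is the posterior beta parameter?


Posterior beta = prior beta + failures
Failures = 14 - 6 = 8
beta_post = 6 + 8 = 14

14


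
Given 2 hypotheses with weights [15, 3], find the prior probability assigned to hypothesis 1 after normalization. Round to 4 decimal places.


To normalize, divide each weight by the sum of all weights.
Sum = 18
Prior(H1) = 15/18 = 0.8333

0.8333


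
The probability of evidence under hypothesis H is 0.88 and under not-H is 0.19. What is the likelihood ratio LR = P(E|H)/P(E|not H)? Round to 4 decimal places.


LR = 0.88 / 0.19
= 4.6316

4.6316


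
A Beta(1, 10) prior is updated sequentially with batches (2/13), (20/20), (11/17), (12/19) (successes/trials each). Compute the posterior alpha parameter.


Sequential conjugate updating is equivalent to a single batch update.
Total successes across all batches = 45
alpha_posterior = alpha_prior + total_successes = 1 + 45
= 46

46


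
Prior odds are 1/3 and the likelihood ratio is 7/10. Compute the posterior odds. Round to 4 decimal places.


Posterior odds = prior odds * likelihood ratio
= (1/3) * (7/10)
= 7 / 30
= 0.2333

0.2333


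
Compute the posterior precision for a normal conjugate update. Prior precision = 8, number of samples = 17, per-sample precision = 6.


tau_post = tau_0 + n * tau
= 8 + 17 * 6 = 110

110


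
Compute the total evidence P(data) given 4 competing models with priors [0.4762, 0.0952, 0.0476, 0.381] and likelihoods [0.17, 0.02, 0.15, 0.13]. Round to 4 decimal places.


Marginal likelihood = sum P(model_i) * P(data|model_i)
Model 1: 0.4762 * 0.17 = 0.081
Model 2: 0.0952 * 0.02 = 0.0019
Model 3: 0.0476 * 0.15 = 0.0071
Model 4: 0.381 * 0.13 = 0.0495
Total = 0.1395

0.1395


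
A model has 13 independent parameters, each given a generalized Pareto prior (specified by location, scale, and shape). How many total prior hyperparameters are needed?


Each generalized Pareto prior needs 3 hyperparameters (location, scale, and shape).
Total = 3 * 13 = 39

39


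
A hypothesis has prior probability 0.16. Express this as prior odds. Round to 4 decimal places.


Odds = P(H) / P(not H) = 0.16 / 0.84
= 0.1905

0.1905


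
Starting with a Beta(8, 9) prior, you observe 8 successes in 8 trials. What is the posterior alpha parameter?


For a Beta-Binomial conjugate model:
Posterior alpha = prior alpha + number of successes
= 8 + 8 = 16

16


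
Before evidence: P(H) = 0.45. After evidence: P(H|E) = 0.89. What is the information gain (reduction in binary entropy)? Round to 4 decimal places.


Prior entropy = 0.9928
Posterior entropy = 0.4999
Information gain = 0.9928 - 0.4999 = 0.4929

0.4929


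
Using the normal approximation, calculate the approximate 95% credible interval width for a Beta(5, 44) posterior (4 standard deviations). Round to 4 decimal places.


Var(Beta) = 5*44/(49^2 * 50) = 0.0018
SD = 0.0428
Width ~ 4*SD = 0.1712

0.1712


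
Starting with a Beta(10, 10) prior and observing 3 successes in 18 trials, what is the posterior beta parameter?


Posterior beta = prior beta + failures
Failures = 18 - 3 = 15
beta_post = 10 + 15 = 25

25


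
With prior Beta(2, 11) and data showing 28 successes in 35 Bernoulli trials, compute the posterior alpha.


Conjugate update: alpha_posterior = alpha_prior + k
= 2 + 28 = 30

30


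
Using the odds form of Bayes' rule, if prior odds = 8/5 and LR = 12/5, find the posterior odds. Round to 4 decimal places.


Bayes' rule in odds form: posterior odds = prior odds * LR
= (8 * 12) / (5 * 5)
= 96/25 = 3.84

3.84


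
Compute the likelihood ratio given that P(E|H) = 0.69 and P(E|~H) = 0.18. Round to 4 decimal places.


LR = P(E|H) / P(E|~H)
= 0.69 / 0.18 = 3.8333

3.8333


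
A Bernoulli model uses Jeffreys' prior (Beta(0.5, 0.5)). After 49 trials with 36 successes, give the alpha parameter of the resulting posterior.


Posterior = Beta(prior_alpha + successes, prior_beta + failures)
= Beta(0.5 + 36, 0.5 + 13)
Posterior alpha = 0.5 + k = 0.5 + 36 = 36.5

36.5


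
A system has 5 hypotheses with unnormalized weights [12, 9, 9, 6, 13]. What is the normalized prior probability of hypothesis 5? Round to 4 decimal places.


The normalized prior is the weight divided by the total.
Total weight = 49
P(H5) = 13 / 49 = 0.2653

0.2653


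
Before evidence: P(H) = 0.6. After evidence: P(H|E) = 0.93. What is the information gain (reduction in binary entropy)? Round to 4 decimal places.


Prior entropy = 0.971
Posterior entropy = 0.3659
Information gain = 0.971 - 0.3659 = 0.605

0.605


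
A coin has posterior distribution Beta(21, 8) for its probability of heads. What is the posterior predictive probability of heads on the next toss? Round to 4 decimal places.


Posterior predictive = E[theta] = alpha/(alpha+beta)
= 21/29
= 0.7241

0.7241


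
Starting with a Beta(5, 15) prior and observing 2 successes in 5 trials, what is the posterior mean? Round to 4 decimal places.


Posterior parameters: alpha = 5 + 2 = 7
beta = 15 + 3 = 18
Posterior mean = alpha / (alpha + beta) = 7 / 25
= 0.28

0.28


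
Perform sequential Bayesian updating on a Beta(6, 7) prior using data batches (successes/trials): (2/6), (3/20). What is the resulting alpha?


Accumulate successes: 5
Posterior alpha = prior alpha + sum of successes
= 6 + 5 = 11

11


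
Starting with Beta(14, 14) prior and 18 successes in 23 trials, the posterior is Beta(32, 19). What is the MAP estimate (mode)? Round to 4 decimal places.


The mode of Beta(a, b) when a > 1 and b > 1 is (a-1)/(a+b-2)
= (32 - 1) / (32 + 19 - 2)
= 31 / 49
= 0.6327

0.6327


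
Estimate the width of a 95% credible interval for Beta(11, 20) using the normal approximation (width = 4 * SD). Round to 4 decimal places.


For Beta(a,b): Var = ab/((a+b)^2(a+b+1))
Var = 0.0072, SD = 0.0846
Approximate 95% CI width = 4 * 0.0846 = 0.3383

0.3383


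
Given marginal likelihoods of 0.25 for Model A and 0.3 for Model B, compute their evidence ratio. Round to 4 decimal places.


Ratio = ML(A) / ML(B) = 0.25/0.3
= 0.8333

0.8333


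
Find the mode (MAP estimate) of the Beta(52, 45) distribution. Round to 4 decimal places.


For Beta(a,b) with a,b > 1:
Mode = (a-1)/(a+b-2) = (52-1)/(97-2)
= 51/95 = 0.5368

0.5368


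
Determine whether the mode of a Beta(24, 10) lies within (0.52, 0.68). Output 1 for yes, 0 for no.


First find the mode: (a-1)/(a+b-2) = 0.7188
Is 0.7188 in (0.52, 0.68)? 0

0


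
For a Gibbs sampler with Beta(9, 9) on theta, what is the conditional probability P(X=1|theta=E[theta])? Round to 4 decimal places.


E[theta] = 9/(9+9) = 0.5
P(X=1|theta) = theta = 0.5

0.5


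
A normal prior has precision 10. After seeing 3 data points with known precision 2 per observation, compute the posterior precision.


In the conjugate normal model, precisions add:
tau_posterior = tau_prior + n * tau_data
= 10 + 3*2 = 16

16
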